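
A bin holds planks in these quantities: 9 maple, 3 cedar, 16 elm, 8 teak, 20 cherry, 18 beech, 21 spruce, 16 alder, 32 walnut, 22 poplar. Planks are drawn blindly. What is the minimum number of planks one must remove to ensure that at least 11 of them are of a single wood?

An adversary could hand out at most 10 planks per wood (maple, cedar, teak run out sooner): 9 + 3 + 10 + 8 + 10 + 10 + 10 + 10 + 10 + 10 = 90 planks and still no wood has 11.
Pigeonhole: one more plank lands in a wood already at 10, so 91 draws are enough and 90 are not.

91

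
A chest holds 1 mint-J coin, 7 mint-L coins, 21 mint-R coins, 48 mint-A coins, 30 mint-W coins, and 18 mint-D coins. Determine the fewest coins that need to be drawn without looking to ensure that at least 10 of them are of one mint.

45

Put each drawn coin into a box by mint. The largest draw with every box below 10 takes min(count, 9) from each mint; mints with fewer than 9 contribute all they have.
Σ min(cᵢ, 9) = 1 + 7 + 9 + 9 + 9 + 9 = 44.
Draw number 44 + 1 = 45 must push one box to 10.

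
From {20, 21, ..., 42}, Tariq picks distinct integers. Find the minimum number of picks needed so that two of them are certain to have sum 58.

15

Group the elements by complementary pair {x, 58−x}: {20,38}, {21,37}, {22,36}, …, giving 9 two-element pairs; the single value 29 (it cannot pair with itself since the integers are distinct); and 4 integers whose partner 58−x falls outside [20,42].
By the pigeonhole principle, treating each of those 14 groups as a pigeonhole, one can pick one integer per group — 14 integers — with no two summing to 58.
The 15th integer lands in an occupied pair, forcing a sum of 58.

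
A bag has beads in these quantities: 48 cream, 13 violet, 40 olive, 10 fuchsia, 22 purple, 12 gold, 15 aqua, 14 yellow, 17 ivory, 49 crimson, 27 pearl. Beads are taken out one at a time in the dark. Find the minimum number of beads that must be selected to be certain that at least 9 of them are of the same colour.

89

The 11 colours are the holes; the beads drawn are the pigeons.
To avoid 9 of any one colour, the worst case takes at most 8 of each colour.
That gives 8 + 8 + 8 + 8 + 8 + 8 + 8 + 8 + 8 + 8 + 8 = 88 beads with no colour reaching 9.
The next bead forces some colour to 9, so 88 + 1 = 89.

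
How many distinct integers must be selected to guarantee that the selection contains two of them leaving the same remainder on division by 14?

15

By pigeonhole, the 14 residue classes mod 14 are the pigeonholes.
With 14 integers one could put 1 in each residue class and have no class reach 2.
The 15th integer pushes some class to 2, so 14·1 + 1 = 15.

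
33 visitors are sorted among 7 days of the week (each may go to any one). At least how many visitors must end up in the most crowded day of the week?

By the pigeonhole principle, the 7 days of the week are the holes and the 33 visitors are the pigeons.
If every day of the week held at most 4 visitors, the total would be at most 7 × 4 = 28, which is less than 33.
So some day of the week holds at least ⌈33/7⌉ = 5 visitors.

5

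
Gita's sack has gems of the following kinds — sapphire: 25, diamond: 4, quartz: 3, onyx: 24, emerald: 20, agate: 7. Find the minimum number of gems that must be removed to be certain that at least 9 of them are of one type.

An adversary could hand out at most 8 gems per type (diamond, quartz, agate run out sooner): 8 + 4 + 3 + 8 + 8 + 7 = 38 gems and still no type has 9.
One more gem lands in a type already at 8, so 39 draws are enough and 38 are not.

39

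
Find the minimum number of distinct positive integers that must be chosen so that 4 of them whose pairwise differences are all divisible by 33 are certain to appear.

Integers whose pairwise differences are multiples of 33 are exactly those sharing a remainder mod 33. By pigeonhole, the 33 residue classes mod 33 are the pigeonholes.
With 99 integers one could put 3 in each residue class and have no class reach 4.
The 100th integer pushes some class to 4, so 33·3 + 1 = 100.

100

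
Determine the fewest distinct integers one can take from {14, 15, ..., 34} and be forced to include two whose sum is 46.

13

A set avoiding the sum 46 can contain at most one of each pair {x, 46−x}, plus the 3 elements whose complement lies outside the range or equal to its own complement.
The integers 23, …, 34 (12 of them) are such a set: any two sum to at least 23+24 = 47 > 46.
By the pigeonhole principle, any 13th integer completes one of the 9 pairs, so 13 choices force a sum of 46.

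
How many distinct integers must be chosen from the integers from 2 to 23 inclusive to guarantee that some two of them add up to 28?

14

Group the elements by complementary pair {x, 28−x}: {5,23}, {6,22}, {7,21}, …, giving 9 two-element pairs, the single value 14 (it cannot pair with itself since the integers are distinct), and 3 integers whose partner 28−x falls outside [2,23].
Pigeonhole: treating each of those 13 groups as a pigeonhole, one can pick one integer per group — 13 integers — with no two summing to 28.
The 14th integer lands in an occupied pair, forcing a sum of 28.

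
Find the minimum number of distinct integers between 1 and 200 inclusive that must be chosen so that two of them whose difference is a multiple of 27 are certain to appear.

28

Integers whose pairwise differences are multiples of 27 are exactly those sharing a remainder mod 27. By pigeonhole, the 27 residue classes mod 27 are the pigeonholes.
With 27 integers one could put 1 in each residue class and have no class reach 2.
The 28th integer pushes some class to 2, so 27·1 + 1 = 28.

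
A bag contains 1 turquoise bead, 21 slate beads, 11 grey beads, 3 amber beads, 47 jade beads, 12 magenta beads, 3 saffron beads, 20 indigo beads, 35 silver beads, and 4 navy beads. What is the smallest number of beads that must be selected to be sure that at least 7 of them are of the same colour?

48

Pigeonhole: put each drawn bead into a box by colour. The largest draw with every box below 7 takes min(count, 6) from each colour; colours with fewer than 6 contribute all they have.
Σ min(cᵢ, 6) = 1 + 6 + 6 + 3 + 6 + 6 + 3 + 6 + 6 + 4 = 47.
Draw number 47 + 1 = 48 must push one box to 7.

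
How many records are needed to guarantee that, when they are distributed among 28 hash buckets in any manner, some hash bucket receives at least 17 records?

449

With 448 records one could put exactly 16 in each of the 28 hash buckets, and no hash bucket would reach 17.
Pigeonhole: one more record must land in a hash bucket that already has 16, giving it 17.
So 28 × 16 + 1 = 449 records are required.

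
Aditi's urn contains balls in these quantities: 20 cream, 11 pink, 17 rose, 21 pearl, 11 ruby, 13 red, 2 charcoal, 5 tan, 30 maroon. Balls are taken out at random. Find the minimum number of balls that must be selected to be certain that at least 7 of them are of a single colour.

50

By the pigeonhole principle, the 9 colours are the holes; the balls drawn are the pigeons.
To avoid 7 of any one colour, the worst case takes at most 6 of each colour, or every ball of a colour that has fewer than 6.
That gives 6 + 6 + 6 + 6 + 6 + 6 + 2 + 5 + 6 = 49 balls with no colour reaching 7.
The next ball forces some colour to 7, so 49 + 1 = 50.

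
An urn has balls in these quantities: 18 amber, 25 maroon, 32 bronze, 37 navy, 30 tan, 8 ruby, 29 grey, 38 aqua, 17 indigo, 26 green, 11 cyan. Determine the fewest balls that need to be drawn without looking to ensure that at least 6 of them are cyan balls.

266

In the worst case for collecting cyan balls, every non-cyan ball comes out first.
There are 18 + 25 + 32 + 37 + 30 + 8 + 29 + 38 + 17 + 26 = 260 non-cyan balls altogether.
After those, each further ball must be cyan, so 260 + 6 = 266 draws guarantee 6 cyan balls.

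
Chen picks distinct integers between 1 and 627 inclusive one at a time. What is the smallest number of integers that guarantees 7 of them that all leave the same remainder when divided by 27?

163

By the pigeonhole principle, the 27 residue classes mod 27 are the pigeonholes.
With 162 integers one could put 6 in each residue class and have no class reach 7.
The 163rd integer pushes some class to 7, so 27·6 + 1 = 163.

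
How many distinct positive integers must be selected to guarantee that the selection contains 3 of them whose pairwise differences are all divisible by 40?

Integers whose pairwise differences are multiples of 40 are exactly those sharing a remainder mod 40. Pigeonhole: the 40 residue classes mod 40 are the pigeonholes.
With 80 integers one could put 2 in each residue class and have no class reach 3.
The 81st integer pushes some class to 3, so 40·2 + 1 = 81.

81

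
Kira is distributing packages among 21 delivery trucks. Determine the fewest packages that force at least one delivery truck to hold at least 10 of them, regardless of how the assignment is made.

With 189 packages one could put exactly 9 in each of the 21 delivery trucks, and no delivery truck would reach 10.
One more package must land in a delivery truck that already has 9, giving it 10.
So 21 × 9 + 1 = 190 packages are required.

190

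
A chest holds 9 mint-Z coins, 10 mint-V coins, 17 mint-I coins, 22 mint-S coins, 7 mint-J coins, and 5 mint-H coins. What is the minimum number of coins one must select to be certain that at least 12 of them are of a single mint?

54

By pigeonhole, put each drawn coin into a box by mint. The largest draw with every box below 12 takes min(count, 11) from each mint; mints with fewer than 11 contribute all they have.
Σ min(cᵢ, 11) = 9 + 10 + 11 + 11 + 7 + 5 = 53.
Draw number 53 + 1 = 54 must push one box to 12.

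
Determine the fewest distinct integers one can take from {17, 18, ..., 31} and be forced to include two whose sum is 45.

10

Group the elements by complementary pair {x, 45−x}: {17,28}, {18,27}, {19,26}, …, giving 6 two-element pairs and 3 integers whose partner 45−x falls outside [17,31].
Treating each of those 9 groups as a pigeonhole, one can pick one integer per group — 9 integers — with no two summing to 45.
The 10th integer lands in an occupied pair, forcing a sum of 45.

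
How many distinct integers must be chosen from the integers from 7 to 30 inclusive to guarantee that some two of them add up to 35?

Group the elements by complementary pair {x, 35−x}: {7,28}, {8,27}, {9,26}, …, giving 11 two-element pairs and 2 integers whose partner 35−x falls outside [7,30].
Treating each of those 13 groups as a pigeonhole, one can pick one integer per group — 13 integers — with no two summing to 35.
The 14th integer lands in an occupied pair, forcing a sum of 35.

14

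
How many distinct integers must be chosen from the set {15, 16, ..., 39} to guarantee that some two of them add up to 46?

18

Group the elements by complementary pair {x, 46−x}: {15,31}, {16,30}, {17,29}, …, giving 8 two-element pairs, the single value 23 (it cannot pair with itself since the integers are distinct), and 8 integers whose partner 46−x falls outside [15,39].
Treating each of those 17 groups as a pigeonhole, one can pick one integer per group — 17 integers — with no two summing to 46.
The 18th integer lands in an occupied pair, forcing a sum of 46.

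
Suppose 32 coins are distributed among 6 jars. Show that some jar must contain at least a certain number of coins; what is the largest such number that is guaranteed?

6

Pigeonhole: the 6 jars are the holes and the 32 coins are the pigeons.
If every jar held at most 5 coins, the total would be at most 6 × 5 = 30, which is less than 32.
So some jar holds at least ⌈32/6⌉ = 6 coins.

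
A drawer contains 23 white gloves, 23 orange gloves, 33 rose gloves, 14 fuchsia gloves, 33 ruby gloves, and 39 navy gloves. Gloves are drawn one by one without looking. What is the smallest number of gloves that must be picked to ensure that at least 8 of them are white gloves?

150

In the worst case for collecting white gloves, every non-white glove comes out first.
There are 23 + 33 + 14 + 33 + 39 = 142 non-white gloves altogether.
After those, each further glove must be white, so 142 + 8 = 150 draws guarantee 8 white gloves.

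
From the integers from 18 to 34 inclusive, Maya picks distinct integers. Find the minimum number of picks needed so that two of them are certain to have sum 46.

13

A set avoiding the sum 46 can contain at most one of each pair {x, 46−x}, plus the 7 elements whose complement lies outside the range or equal to its own complement.
The integers 23, …, 34 (12 of them) are such a set: any two sum to at least 23+24 = 47 > 46.
By the pigeonhole principle, any 13th integer completes one of the 5 pairs, so 13 choices force a sum of 46.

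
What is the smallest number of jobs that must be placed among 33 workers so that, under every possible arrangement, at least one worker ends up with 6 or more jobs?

With 165 jobs one could put exactly 5 in each of the 33 workers, and no worker would reach 6.
One more job must land in a worker that already has 5, giving it 6.
So 33 × 5 + 1 = 166 jobs are required.

166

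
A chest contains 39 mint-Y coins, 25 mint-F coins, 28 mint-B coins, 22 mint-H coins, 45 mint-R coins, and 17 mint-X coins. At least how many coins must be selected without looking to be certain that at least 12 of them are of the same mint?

The 6 mints are the holes; the coins drawn are the pigeons.
To avoid 12 of any one mint, the worst case takes at most 11 of each mint.
That gives 11 + 11 + 11 + 11 + 11 + 11 = 66 coins with no mint reaching 12.
The next coin forces some mint to 12, so 66 + 1 = 67.

67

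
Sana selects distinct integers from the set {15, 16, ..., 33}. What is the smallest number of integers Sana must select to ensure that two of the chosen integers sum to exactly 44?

13

A set avoiding the sum 44 can contain at most one of each pair {x, 44−x}, plus the 5 elements whose complement lies outside the range or equal to its own complement.
The integers 22, …, 33 (12 of them) are such a set: any two sum to at least 22+23 = 45 > 44.
By pigeonhole, any 13th integer completes one of the 7 pairs, so 13 choices force a sum of 44.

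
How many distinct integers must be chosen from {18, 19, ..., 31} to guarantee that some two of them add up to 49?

A set avoiding the sum 49 can contain at most one of each pair {x, 49−x}.
The integers 25, …, 31 (7 of them) are such a set: any two sum to at least 25+26 = 51 > 49.
By the pigeonhole principle, any 8th integer completes one of the 7 pairs, so 8 choices force a sum of 49.

8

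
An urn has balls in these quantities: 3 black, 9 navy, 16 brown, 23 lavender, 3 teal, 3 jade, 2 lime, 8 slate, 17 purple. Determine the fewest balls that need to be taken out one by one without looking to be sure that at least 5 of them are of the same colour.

Put each drawn ball into a box by colour. The largest draw with every box below 5 takes min(count, 4) from each colour; colours with fewer than 4 contribute all they have.
Σ min(cᵢ, 4) = 3 + 4 + 4 + 4 + 3 + 3 + 2 + 4 + 4 = 31.
Draw number 31 + 1 = 32 must push one box to 5.

32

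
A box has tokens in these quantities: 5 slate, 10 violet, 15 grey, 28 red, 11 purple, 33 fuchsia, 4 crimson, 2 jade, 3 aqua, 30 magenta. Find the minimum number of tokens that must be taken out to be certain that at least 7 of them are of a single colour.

51

By pigeonhole, put each drawn token into a box by colour. The largest draw with every box below 7 takes min(count, 6) from each colour; colours with fewer than 6 contribute all they have.
Σ min(cᵢ, 6) = 5 + 6 + 6 + 6 + 6 + 6 + 4 + 2 + 3 + 6 = 50.
Draw number 50 + 1 = 51 must push one box to 7.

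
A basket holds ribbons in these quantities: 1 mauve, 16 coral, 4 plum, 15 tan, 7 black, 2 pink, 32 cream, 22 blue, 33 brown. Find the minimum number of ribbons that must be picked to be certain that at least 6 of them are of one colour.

38

The 9 colours are the holes; the ribbons drawn are the pigeons.
To avoid 6 of any one colour, the worst case takes at most 5 of each colour, or every ribbon of a colour that has fewer than 5.
That gives 1 + 5 + 4 + 5 + 5 + 2 + 5 + 5 + 5 = 37 ribbons with no colour reaching 6.
The next ribbon forces some colour to 6, so 37 + 1 = 38.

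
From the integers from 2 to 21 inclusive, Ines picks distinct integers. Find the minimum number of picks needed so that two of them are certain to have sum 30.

15

Group the elements by complementary pair {x, 30−x}: {9,21}, {10,20}, {11,19}, …, giving 6 two-element pairs; the single value 15 (it cannot pair with itself since the integers are distinct); and 7 integers whose partner 30−x falls outside [2,21].
Treating each of those 14 groups as a pigeonhole, one can pick one integer per group — 14 integers — with no two summing to 30.
The 15th integer lands in an occupied pair, forcing a sum of 30.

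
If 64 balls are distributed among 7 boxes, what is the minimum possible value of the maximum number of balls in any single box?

By the pigeonhole principle, the 7 boxes are the holes and the 64 balls are the pigeons.
If every box held at most 9 balls, the total would be at most 7 × 9 = 63, which is less than 64.
So some box holds at least ⌈64/7⌉ = 10 balls.

10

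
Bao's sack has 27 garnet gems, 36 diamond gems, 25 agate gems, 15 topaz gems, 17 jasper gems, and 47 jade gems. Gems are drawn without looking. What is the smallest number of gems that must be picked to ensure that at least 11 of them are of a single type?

The 6 types are the holes; the gems drawn are the pigeons.
To avoid 11 of any one type, the worst case takes at most 10 of each type.
That gives 10 + 10 + 10 + 10 + 10 + 10 = 60 gems with no type reaching 11.
The next gem forces some type to 11, so 60 + 1 = 61.

61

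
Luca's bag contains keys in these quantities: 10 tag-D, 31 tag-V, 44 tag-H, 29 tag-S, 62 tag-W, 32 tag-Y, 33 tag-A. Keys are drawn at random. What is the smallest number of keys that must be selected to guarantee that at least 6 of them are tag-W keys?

185

In the worst case for collecting tag-W keys, every non-tag-W key comes out first.
There are 10 + 31 + 44 + 29 + 32 + 33 = 179 non-tag-W keys altogether.
After those, each further key must be tag-W, so 179 + 6 = 185 draws guarantee 6 tag-W keys.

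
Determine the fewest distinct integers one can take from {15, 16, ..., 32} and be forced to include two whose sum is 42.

13

A set avoiding the sum 42 can contain at most one of each pair {x, 42−x}, plus the 6 elements whose complement lies outside the range or equal to its own complement.
The integers 21, …, 32 (12 of them) are such a set: any two sum to at least 21+22 = 43 > 42.
By the pigeonhole principle, any 13th integer completes one of the 6 pairs, so 13 choices force a sum of 42.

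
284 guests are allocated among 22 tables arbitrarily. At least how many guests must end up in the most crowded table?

By the pigeonhole principle, the 22 tables are the holes and the 284 guests are the pigeons.
If every table held at most 12 guests, the total would be at most 22 × 12 = 264, which is less than 284.
So some table holds at least ⌈284/22⌉ = 13 guests.

13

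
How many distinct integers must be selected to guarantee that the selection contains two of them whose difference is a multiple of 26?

Integers whose pairwise differences are multiples of 26 are exactly those sharing a remainder mod 26. Pigeonhole: the 26 residue classes mod 26 are the pigeonholes.
With 26 integers one could put 1 in each residue class and have no class reach 2.
The 27th integer pushes some class to 2, so 26·1 + 1 = 27.

27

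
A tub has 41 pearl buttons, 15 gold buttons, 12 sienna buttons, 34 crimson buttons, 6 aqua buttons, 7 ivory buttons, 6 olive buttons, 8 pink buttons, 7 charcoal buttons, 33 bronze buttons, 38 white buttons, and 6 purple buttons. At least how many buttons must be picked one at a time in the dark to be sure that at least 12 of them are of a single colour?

An adversary could hand out at most 11 buttons per colour (6 colours run out sooner): 11 + 11 + 11 + 11 + 6 + 7 + 6 + 8 + 7 + 11 + 11 + 6 = 106 buttons and still no colour has 12.
One more button lands in a colour already at 11, so 107 draws are enough and 106 are not.

107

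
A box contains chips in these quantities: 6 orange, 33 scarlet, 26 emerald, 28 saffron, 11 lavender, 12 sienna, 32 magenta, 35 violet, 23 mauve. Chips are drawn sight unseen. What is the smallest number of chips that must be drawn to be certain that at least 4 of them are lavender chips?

In the worst case for collecting lavender chips, every non-lavender chip comes out first.
There are 6 + 33 + 26 + 28 + 12 + 32 + 35 + 23 = 195 non-lavender chips altogether.
After those, each further chip must be lavender, so 195 + 4 = 199 draws guarantee 4 lavender chips.

199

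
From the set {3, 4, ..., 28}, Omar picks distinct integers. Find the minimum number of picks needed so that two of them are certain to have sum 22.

A set avoiding the sum 22 can contain at most one of each pair {x, 22−x}, plus the 10 elements whose complement lies outside the range or equal to its own complement.
The integers 11, …, 28 (18 of them) are such a set: any two sum to at least 11+12 = 23 > 22.
Pigeonhole: any 19th integer completes one of the 8 pairs, so 19 choices force a sum of 22.

19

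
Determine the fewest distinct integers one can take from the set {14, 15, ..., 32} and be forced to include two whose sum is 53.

14

Group the elements by complementary pair {x, 53−x}: {21,32}, {22,31}, {23,30}, …, giving 6 two-element pairs and 7 integers whose partner 53−x falls outside [14,32].
By the pigeonhole principle, treating each of those 13 groups as a pigeonhole, one can pick one integer per group — 13 integers — with no two summing to 53.
The 14th integer lands in an occupied pair, forcing a sum of 53.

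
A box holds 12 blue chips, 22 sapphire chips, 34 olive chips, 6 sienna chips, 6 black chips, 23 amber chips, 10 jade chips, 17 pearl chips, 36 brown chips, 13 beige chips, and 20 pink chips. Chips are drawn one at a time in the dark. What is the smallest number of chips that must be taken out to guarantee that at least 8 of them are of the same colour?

76

By pigeonhole, put each drawn chip into a box by colour. The largest draw with every box below 8 takes min(count, 7) from each colour; colours with fewer than 7 contribute all they have.
Σ min(cᵢ, 7) = 7 + 7 + 7 + 6 + 6 + 7 + 7 + 7 + 7 + 7 + 7 = 75.
Draw number 75 + 1 = 76 must push one box to 8.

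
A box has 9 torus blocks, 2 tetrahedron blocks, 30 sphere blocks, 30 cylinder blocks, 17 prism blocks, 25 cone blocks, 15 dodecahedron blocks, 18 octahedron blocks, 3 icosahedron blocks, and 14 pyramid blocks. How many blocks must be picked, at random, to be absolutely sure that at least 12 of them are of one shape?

An adversary could hand out at most 11 blocks per shape (torus, tetrahedron, icosahedron run out sooner): 9 + 2 + 11 + 11 + 11 + 11 + 11 + 11 + 3 + 11 = 91 blocks and still no shape has 12.
By pigeonhole, one more block lands in a shape already at 11, so 92 draws are enough and 91 are not.

92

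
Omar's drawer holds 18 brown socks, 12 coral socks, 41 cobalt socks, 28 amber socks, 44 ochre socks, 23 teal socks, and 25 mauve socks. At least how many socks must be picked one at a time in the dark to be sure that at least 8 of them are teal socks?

176

In the worst case for collecting teal socks, every non-teal sock comes out first.
There are 18 + 12 + 41 + 28 + 44 + 25 = 168 non-teal socks altogether.
After those, each further sock must be teal, so 168 + 8 = 176 draws guarantee 8 teal socks.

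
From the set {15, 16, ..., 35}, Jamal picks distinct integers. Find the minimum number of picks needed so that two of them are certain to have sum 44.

A set avoiding the sum 44 can contain at most one of each pair {x, 44−x}, plus the 7 elements whose complement lies outside the range or equal to its own complement.
The integers 22, …, 35 (14 of them) are such a set: any two sum to at least 22+23 = 45 > 44.
Any 15th integer completes one of the 7 pairs, so 15 choices force a sum of 44.

15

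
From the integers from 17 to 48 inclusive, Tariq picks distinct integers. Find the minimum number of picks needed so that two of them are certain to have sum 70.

Two chosen integers sum to 70 exactly when both halves of some pair {x, 70−x} with 22 ≤ x ≤ 70−x ≤ 48 are chosen — 13 such pairs.
The remaining 6 elements (those with no distinct partner in range) can never complete a 70-sum, so the worst case takes all of them and one from each pair: 6 + 13 = 19.
By pigeonhole, the 20th integer has to be the second member of some pair, so 19 + 1 = 20.

20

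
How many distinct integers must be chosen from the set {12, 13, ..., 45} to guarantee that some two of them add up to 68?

24

Group the elements by complementary pair {x, 68−x}: {23,45}, {24,44}, {25,43}, …, giving 11 two-element pairs, the single value 34 (it cannot pair with itself since the integers are distinct), and 11 integers whose partner 68−x falls outside [12,45].
Treating each of those 23 groups as a pigeonhole, one can pick one integer per group — 23 integers — with no two summing to 68.
The 24th integer lands in an occupied pair, forcing a sum of 68.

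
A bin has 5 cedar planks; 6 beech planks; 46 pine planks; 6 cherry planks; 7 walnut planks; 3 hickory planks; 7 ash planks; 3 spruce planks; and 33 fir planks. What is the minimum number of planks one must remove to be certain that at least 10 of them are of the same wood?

Pigeonhole: put each drawn plank into a box by wood. The largest draw with every box below 10 takes min(count, 9) from each wood; woods with fewer than 9 contribute all they have.
Σ min(cᵢ, 9) = 5 + 6 + 9 + 6 + 7 + 3 + 7 + 3 + 9 = 55.
Draw number 55 + 1 = 56 must push one box to 10.

56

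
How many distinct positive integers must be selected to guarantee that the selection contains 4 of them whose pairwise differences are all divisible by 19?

Integers whose pairwise differences are multiples of 19 are exactly those sharing a remainder mod 19. The 19 residue classes mod 19 are the pigeonholes.
With 57 integers one could put 3 in each residue class and have no class reach 4.
The 58th integer pushes some class to 4, so 19·3 + 1 = 58.

58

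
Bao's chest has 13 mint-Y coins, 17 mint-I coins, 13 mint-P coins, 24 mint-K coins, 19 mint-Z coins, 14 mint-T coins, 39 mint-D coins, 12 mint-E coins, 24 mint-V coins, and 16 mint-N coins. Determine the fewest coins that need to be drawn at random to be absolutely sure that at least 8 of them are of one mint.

71

An adversary could hand out at most 7 coins per mint: 7 + 7 + 7 + 7 + 7 + 7 + 7 + 7 + 7 + 7 = 70 coins and still no mint has 8.
By pigeonhole, one more coin lands in a mint already at 7, so 71 draws are enough and 70 are not.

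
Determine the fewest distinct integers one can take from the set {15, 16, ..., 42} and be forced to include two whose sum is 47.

A set avoiding the sum 47 can contain at most one of each pair {x, 47−x}, plus the 10 elements whose complement lies outside the range.
The integers 24, …, 42 (19 of them) are such a set: any two sum to at least 24+25 = 49 > 47.
Any 20th integer completes one of the 9 pairs, so 20 choices force a sum of 47.

20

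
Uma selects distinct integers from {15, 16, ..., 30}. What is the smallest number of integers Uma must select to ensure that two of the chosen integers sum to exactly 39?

Group the elements by complementary pair {x, 39−x}: {15,24}, {16,23}, {17,22}, …, giving 5 two-element pairs and 6 integers whose partner 39−x falls outside [15,30].
Pigeonhole: treating each of those 11 groups as a pigeonhole, one can pick one integer per group — 11 integers — with no two summing to 39.
The 12th integer lands in an occupied pair, forcing a sum of 39.

12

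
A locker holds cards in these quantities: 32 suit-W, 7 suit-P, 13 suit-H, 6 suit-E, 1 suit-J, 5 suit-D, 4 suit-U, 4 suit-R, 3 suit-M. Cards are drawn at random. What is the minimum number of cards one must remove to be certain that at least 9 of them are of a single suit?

An adversary could hand out at most 8 cards per suit (7 suits run out sooner): 8 + 7 + 8 + 6 + 1 + 5 + 4 + 4 + 3 = 46 cards and still no suit has 9.
Pigeonhole: one more card lands in a suit already at 8, so 47 draws are enough and 46 are not.

47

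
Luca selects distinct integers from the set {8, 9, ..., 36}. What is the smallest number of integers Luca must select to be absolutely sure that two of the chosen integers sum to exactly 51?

Group the elements by complementary pair {x, 51−x}: {15,36}, {16,35}, {17,34}, …, giving 11 two-element pairs and 7 integers whose partner 51−x falls outside [8,36].
Treating each of those 18 groups as a pigeonhole, one can pick one integer per group — 18 integers — with no two summing to 51.
The 19th integer lands in an occupied pair, forcing a sum of 51.

19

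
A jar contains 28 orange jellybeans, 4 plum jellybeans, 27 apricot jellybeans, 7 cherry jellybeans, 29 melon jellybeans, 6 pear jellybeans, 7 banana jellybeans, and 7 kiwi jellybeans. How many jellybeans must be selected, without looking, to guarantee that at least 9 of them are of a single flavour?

56

Put each drawn jellybean into a box by flavour. The largest draw with every box below 9 takes min(count, 8) from each flavour; flavours with fewer than 8 contribute all they have.
Σ min(cᵢ, 8) = 8 + 4 + 8 + 7 + 8 + 6 + 7 + 7 = 55.
Draw number 55 + 1 = 56 must push one box to 9.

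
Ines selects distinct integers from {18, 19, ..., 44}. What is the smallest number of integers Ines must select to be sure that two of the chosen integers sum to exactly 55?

Group the elements by complementary pair {x, 55−x}: {18,37}, {19,36}, {20,35}, …, giving 10 two-element pairs and 7 integers whose partner 55−x falls outside [18,44].
Treating each of those 17 groups as a pigeonhole, one can pick one integer per group — 17 integers — with no two summing to 55.
The 18th integer lands in an occupied pair, forcing a sum of 55.

18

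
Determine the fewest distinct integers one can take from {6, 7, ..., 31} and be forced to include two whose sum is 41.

Two chosen integers sum to 41 exactly when both halves of some pair {x, 41−x} with 10 ≤ x ≤ 41−x ≤ 31 are chosen — 11 such pairs.
The remaining 4 elements (those with no distinct partner in range) can never complete a 41-sum, so the worst case takes all of them and one from each pair: 4 + 11 = 15.
The 16th integer has to be the second member of some pair, so 15 + 1 = 16.

16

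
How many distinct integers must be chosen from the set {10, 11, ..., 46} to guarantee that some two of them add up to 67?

Group the elements by complementary pair {x, 67−x}: {21,46}, {22,45}, {23,44}, …, giving 13 two-element pairs and 11 integers whose partner 67−x falls outside [10,46].
Treating each of those 24 groups as a pigeonhole, one can pick one integer per group — 24 integers — with no two summing to 67.
The 25th integer lands in an occupied pair, forcing a sum of 67.

25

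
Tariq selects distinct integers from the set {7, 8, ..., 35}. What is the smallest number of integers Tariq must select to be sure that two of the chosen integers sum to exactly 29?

22

Group the elements by complementary pair {x, 29−x}: {7,22}, {8,21}, {9,20}, …, giving 8 two-element pairs and 13 integers whose partner 29−x falls outside [7,35].
Treating each of those 21 groups as a pigeonhole, one can pick one integer per group — 21 integers — with no two summing to 29.
The 22nd integer lands in an occupied pair, forcing a sum of 29.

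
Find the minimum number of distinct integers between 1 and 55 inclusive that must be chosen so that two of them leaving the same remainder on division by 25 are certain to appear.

The 25 residue classes mod 25 are the pigeonholes.
With 25 integers one could put 1 in each residue class and have no class reach 2.
The 26th integer pushes some class to 2, so 25·1 + 1 = 26.

26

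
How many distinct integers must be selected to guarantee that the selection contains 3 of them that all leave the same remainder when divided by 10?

21

By pigeonhole, the 10 residue classes mod 10 are the pigeonholes.
With 20 integers one could put 2 in each residue class and have no class reach 3.
The 21st integer pushes some class to 3, so 10·2 + 1 = 21.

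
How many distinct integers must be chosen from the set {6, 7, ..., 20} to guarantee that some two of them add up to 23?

10

Group the elements by complementary pair {x, 23−x}: {6,17}, {7,16}, {8,15}, …, giving 6 two-element pairs and 3 integers whose partner 23−x falls outside [6,20].
By the pigeonhole principle, treating each of those 9 groups as a pigeonhole, one can pick one integer per group — 9 integers — with no two summing to 23.
The 10th integer lands in an occupied pair, forcing a sum of 23.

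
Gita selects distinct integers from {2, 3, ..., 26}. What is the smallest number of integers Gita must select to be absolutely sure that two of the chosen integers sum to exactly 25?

15

Two chosen integers sum to 25 exactly when both halves of some pair {x, 25−x} with 2 ≤ x ≤ 25−x ≤ 23 are chosen — 11 such pairs.
The remaining 3 elements (those with no distinct partner in range) can never complete a 25-sum, so the worst case takes all of them and one from each pair: 3 + 11 = 14.
Pigeonhole: the 15th integer has to be the second member of some pair, so 14 + 1 = 15.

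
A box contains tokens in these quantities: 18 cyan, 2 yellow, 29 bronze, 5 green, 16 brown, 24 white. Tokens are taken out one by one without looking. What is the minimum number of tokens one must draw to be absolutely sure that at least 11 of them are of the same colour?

48

Pigeonhole: put each drawn token into a box by colour. The largest draw with every box below 11 takes min(count, 10) from each colour; colours with fewer than 10 contribute all they have.
Σ min(cᵢ, 10) = 10 + 2 + 10 + 5 + 10 + 10 = 47.
Draw number 47 + 1 = 48 must push one box to 11.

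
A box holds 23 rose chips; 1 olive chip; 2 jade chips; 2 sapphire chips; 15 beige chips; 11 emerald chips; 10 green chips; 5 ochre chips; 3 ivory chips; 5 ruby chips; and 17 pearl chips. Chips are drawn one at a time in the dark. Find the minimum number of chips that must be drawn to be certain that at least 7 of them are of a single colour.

49

An adversary could hand out at most 6 chips per colour (6 colours run out sooner): 6 + 1 + 2 + 2 + 6 + 6 + 6 + 5 + 3 + 5 + 6 = 48 chips and still no colour has 7.
One more chip lands in a colour already at 6, so 49 draws are enough and 48 are not.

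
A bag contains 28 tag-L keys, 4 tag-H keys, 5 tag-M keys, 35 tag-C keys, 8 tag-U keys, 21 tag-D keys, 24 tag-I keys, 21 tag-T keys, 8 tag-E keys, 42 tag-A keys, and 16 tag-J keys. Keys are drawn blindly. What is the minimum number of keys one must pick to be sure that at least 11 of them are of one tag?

96

An adversary could hand out at most 10 keys per tag (4 tags run out sooner): 10 + 4 + 5 + 10 + 8 + 10 + 10 + 10 + 8 + 10 + 10 = 95 keys and still no tag has 11.
One more key lands in a tag already at 10, so 96 draws are enough and 95 are not.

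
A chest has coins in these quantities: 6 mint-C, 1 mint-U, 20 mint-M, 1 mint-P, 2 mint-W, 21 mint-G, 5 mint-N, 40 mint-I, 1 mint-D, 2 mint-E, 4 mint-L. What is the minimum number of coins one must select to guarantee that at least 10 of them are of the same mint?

Put each drawn coin into a box by mint. The largest draw with every box below 10 takes min(count, 9) from each mint; mints with fewer than 9 contribute all they have.
Σ min(cᵢ, 9) = 6 + 1 + 9 + 1 + 2 + 9 + 5 + 9 + 1 + 2 + 4 = 49.
Draw number 49 + 1 = 50 must push one box to 10.

50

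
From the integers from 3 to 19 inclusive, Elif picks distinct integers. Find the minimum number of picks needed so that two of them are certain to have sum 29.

A set avoiding the sum 29 can contain at most one of each pair {x, 29−x}, plus the 7 elements whose complement lies outside the range.
The integers 3, …, 14 (12 of them) are such a set: any two sum to at least 3+4 = 7 and at most 13+14 = 27 < 29.
By the pigeonhole principle, any 13th integer completes one of the 5 pairs, so 13 choices force a sum of 29.

13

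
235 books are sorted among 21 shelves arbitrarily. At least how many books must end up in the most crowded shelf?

12

By pigeonhole, the 21 shelves are the holes and the 235 books are the pigeons.
If every shelf held at most 11 books, the total would be at most 21 × 11 = 231, which is less than 235.
So some shelf holds at least ⌈235/21⌉ = 12 books.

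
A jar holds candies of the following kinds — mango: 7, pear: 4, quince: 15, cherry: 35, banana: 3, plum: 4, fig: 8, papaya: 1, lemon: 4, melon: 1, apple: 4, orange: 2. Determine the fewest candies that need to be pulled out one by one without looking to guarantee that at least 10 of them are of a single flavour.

By pigeonhole, the 12 flavours are the holes; the candies drawn are the pigeons.
To avoid 10 of any one flavour, the worst case takes at most 9 of each flavour, or every candy of a flavour that has fewer than 9.
That gives 7 + 4 + 9 + 9 + 3 + 4 + 8 + 1 + 4 + 1 + 4 + 2 = 56 candies with no flavour reaching 10.
The next candy forces some flavour to 10, so 56 + 1 = 57.

57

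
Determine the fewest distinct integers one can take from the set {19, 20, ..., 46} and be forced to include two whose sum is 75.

Two chosen integers sum to 75 exactly when both halves of some pair {x, 75−x} with 29 ≤ x ≤ 75−x ≤ 46 are chosen — 9 such pairs.
The remaining 10 elements (those with no distinct partner in range) can never complete a 75-sum, so the worst case takes all of them and one from each pair: 10 + 9 = 19.
By pigeonhole, the 20th integer has to be the second member of some pair, so 19 + 1 = 20.

20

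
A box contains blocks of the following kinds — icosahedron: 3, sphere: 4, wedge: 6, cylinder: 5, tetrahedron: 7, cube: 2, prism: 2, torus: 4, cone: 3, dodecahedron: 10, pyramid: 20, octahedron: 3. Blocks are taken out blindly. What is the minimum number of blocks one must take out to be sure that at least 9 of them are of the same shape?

56

Put each drawn block into a box by shape. The largest draw with every box below 9 takes min(count, 8) from each shape; shapes with fewer than 8 contribute all they have.
Σ min(cᵢ, 8) = 3 + 4 + 6 + 5 + 7 + 2 + 2 + 4 + 3 + 8 + 8 + 3 = 55.
Draw number 55 + 1 = 56 must push one box to 9.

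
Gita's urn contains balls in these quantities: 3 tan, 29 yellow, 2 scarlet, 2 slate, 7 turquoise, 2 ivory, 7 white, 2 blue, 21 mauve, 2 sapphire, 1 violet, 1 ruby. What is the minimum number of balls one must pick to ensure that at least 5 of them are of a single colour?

32

An adversary could hand out at most 4 balls per colour (8 colours run out sooner): 3 + 4 + 2 + 2 + 4 + 2 + 4 + 2 + 4 + 2 + 1 + 1 = 31 balls and still no colour has 5.
By pigeonhole, one more ball lands in a colour already at 4, so 32 draws are enough and 31 are not.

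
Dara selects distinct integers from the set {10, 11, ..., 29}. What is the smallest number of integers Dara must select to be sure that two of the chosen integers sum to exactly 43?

A set avoiding the sum 43 can contain at most one of each pair {x, 43−x}, plus the 4 elements whose complement lies outside the range.
The integers 10, …, 21 (12 of them) are such a set: any two sum to at least 10+11 = 21 and at most 20+21 = 41 < 43.
Any 13th integer completes one of the 8 pairs, so 13 choices force a sum of 43.

13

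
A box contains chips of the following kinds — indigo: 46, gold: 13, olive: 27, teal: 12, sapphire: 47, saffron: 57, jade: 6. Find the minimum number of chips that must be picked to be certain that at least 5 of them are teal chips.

In the worst case for collecting teal chips, every non-teal chip comes out first.
There are 46 + 13 + 27 + 47 + 57 + 6 = 196 non-teal chips altogether.
After those, each further chip must be teal, so 196 + 5 = 201 draws guarantee 5 teal chips.

201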